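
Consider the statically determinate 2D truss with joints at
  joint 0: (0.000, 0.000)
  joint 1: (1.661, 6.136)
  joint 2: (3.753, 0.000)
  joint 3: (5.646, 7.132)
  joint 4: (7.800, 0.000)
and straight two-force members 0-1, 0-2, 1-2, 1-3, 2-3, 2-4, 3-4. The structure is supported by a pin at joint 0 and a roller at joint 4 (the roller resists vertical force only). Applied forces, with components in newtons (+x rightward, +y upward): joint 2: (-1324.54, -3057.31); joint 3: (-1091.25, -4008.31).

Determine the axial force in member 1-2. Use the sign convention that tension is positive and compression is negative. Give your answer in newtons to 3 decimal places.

N=5 nodes, M=7 members, R=3 reactions → 2N=10, M+R=10
member 0 (0-1): L=6.3568, (cx,cy)=(0.2613,0.9653)
member 1 (0-2): L=3.7530, (cx,cy)=(1.0000,0.0000)
member 2 (1-2): L=6.4828, (cx,cy)=(0.3227,-0.9465)
member 3 (1-3): L=4.1076, (cx,cy)=(0.9702,0.2425)
member 4 (2-3): L=7.3789, (cx,cy)=(0.2565,0.9665)
member 5 (2-4): L=4.0470, (cx,cy)=(1.0000,0.0000)
member 6 (3-4): L=7.4502, (cx,cy)=(0.2891,-0.9573)
solve A·x = −loads:
  F[0-1] = -3823.8196 N (compression)
  F[0-2] = -1416.6514 N (compression)
  F[1-2] = +3350.2755 N (tension)
  F[1-3] = -2144.2609 N (compression)
  F[2-3] = -117.6691 N (compression)
  F[2-4] = +1019.2062 N (tension)
  F[3-4] = -3525.1936 N (compression)
  Rx@0 = +2415.7900 N
  Ry@0 = +3690.9780 N
  Ry@4 = +3374.6420 N

3350.275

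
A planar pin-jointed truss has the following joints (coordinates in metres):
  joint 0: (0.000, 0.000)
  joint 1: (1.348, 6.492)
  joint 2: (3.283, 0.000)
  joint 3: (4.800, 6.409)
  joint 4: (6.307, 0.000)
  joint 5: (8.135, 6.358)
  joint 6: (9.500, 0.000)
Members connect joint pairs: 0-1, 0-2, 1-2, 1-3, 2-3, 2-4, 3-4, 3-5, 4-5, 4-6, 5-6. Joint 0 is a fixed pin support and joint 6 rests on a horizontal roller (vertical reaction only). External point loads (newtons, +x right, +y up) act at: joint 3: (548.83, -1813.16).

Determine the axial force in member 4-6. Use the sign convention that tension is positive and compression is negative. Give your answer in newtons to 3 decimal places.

N=7 nodes, M=11 members, R=3 reactions → 2N=14, M+R=14
member 0 (0-1): L=6.6305, (cx,cy)=(0.2033,0.9791)
member 1 (0-2): L=3.2830, (cx,cy)=(1.0000,0.0000)
member 2 (1-2): L=6.7742, (cx,cy)=(0.2856,-0.9583)
member 3 (1-3): L=3.4530, (cx,cy)=(0.9997,-0.0240)
member 4 (2-3): L=6.5861, (cx,cy)=(0.2303,0.9731)
member 5 (2-4): L=3.0240, (cx,cy)=(1.0000,0.0000)
member 6 (3-4): L=6.5838, (cx,cy)=(0.2289,-0.9735)
member 7 (3-5): L=3.3354, (cx,cy)=(0.9999,-0.0153)
member 8 (4-5): L=6.6156, (cx,cy)=(0.2763,0.9611)
member 9 (4-6): L=3.1930, (cx,cy)=(1.0000,0.0000)
member 10 (5-6): L=6.5029, (cx,cy)=(0.2099,-0.9777)
solve A·x = −loads:
  F[0-1] = -538.0151 N (compression)
  F[0-2] = +658.2105 N (tension)
  F[1-2] = +556.4124 N (tension)
  F[1-3] = -268.3922 N (compression)
  F[2-3] = -547.9642 N (compression)
  F[2-4] = +943.3594 N (tension)
  F[3-4] = -1311.3603 N (compression)
  F[3-5] = -643.2703 N (compression)
  F[4-5] = +1328.2591 N (tension)
  F[4-6] = +276.1733 N (tension)
  F[5-6] = -1315.6929 N (compression)
  Rx@0 = -548.8300 N
  Ry@0 = +526.7790 N
  Ry@6 = +1286.3810 N

276.173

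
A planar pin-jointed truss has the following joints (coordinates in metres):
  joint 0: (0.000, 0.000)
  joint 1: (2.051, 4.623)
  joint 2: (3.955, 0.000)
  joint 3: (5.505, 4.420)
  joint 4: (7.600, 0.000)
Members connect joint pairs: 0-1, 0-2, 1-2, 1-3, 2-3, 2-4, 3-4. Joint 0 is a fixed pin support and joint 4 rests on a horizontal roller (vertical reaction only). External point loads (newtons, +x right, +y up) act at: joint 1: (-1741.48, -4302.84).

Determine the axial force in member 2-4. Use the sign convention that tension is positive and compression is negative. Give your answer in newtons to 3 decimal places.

48.288

N=5 nodes, M=7 members, R=3 reactions → 2N=10, M+R=10
member 0 (0-1): L=5.0575, (cx,cy)=(0.4055,0.9141)
member 1 (0-2): L=3.9550, (cx,cy)=(1.0000,0.0000)
member 2 (1-2): L=4.9997, (cx,cy)=(0.3808,-0.9246)
member 3 (1-3): L=3.4600, (cx,cy)=(0.9983,-0.0587)
member 4 (2-3): L=4.6839, (cx,cy)=(0.3309,0.9437)
member 5 (2-4): L=3.6450, (cx,cy)=(1.0000,0.0000)
member 6 (3-4): L=4.8914, (cx,cy)=(0.4283,-0.9036)
solve A·x = −loads:
  F[0-1] = -4595.8356 N (compression)
  F[0-2] = +122.2829 N (tension)
  F[1-2] = -104.9465 N (compression)
  F[1-3] = -82.4592 N (compression)
  F[2-3] = +102.8324 N (tension)
  F[2-4] = +48.2877 N (tension)
  F[3-4] = -112.7411 N (compression)
  Rx@0 = +1741.4800 N
  Ry@0 = +4200.9633 N
  Ry@4 = +101.8767 N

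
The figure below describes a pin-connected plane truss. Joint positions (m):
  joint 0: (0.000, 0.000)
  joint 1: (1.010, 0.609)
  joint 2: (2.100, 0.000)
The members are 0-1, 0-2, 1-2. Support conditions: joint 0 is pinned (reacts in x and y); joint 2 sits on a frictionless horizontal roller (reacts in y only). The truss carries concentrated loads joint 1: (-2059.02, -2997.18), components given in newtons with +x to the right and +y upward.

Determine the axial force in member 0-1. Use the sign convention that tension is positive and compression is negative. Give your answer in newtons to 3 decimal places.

N=3 nodes, M=3 members, R=3 reactions → 2N=6, M+R=6
member 0 (0-1): L=1.1794, (cx,cy)=(0.8564,0.5164)
member 1 (0-2): L=2.1000, (cx,cy)=(1.0000,0.0000)
member 2 (1-2): L=1.2486, (cx,cy)=(0.8730,-0.4877)
solve A·x = −loads:
  F[0-1] = -4169.1351 N (compression)
  F[0-2] = +1511.2967 N (tension)
  F[1-2] = -1731.1857 N (compression)
  Rx@0 = +2059.0200 N
  Ry@0 = +2152.7949 N
  Ry@2 = +844.3851 N

-4169.135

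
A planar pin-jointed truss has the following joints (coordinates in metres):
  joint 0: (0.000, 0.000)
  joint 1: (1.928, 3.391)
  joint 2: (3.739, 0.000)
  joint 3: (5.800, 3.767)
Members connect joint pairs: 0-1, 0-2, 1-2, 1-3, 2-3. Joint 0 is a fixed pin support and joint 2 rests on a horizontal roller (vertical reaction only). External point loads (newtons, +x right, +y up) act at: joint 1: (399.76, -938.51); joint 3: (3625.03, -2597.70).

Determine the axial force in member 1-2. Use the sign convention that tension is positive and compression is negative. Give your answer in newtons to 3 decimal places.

-6136.629

N=4 nodes, M=5 members, R=3 reactions → 2N=8, M+R=8
member 0 (0-1): L=3.9008, (cx,cy)=(0.4943,0.8693)
member 1 (0-2): L=3.7390, (cx,cy)=(1.0000,0.0000)
member 2 (1-2): L=3.8443, (cx,cy)=(0.4711,-0.8821)
member 3 (1-3): L=3.8902, (cx,cy)=(0.9953,0.0967)
member 4 (2-3): L=4.2940, (cx,cy)=(0.4800,0.8773)
solve A·x = −loads:
  F[0-1] = +5742.5227 N (tension)
  F[0-2] = +1186.4882 N (tension)
  F[1-2] = -6136.6293 N (compression)
  F[1-3] = +5354.5014 N (tension)
  F[2-3] = -3551.0041 N (compression)
  Rx@0 = -4024.7900 N
  Ry@0 = -4992.0546 N
  Ry@2 = +8528.2646 N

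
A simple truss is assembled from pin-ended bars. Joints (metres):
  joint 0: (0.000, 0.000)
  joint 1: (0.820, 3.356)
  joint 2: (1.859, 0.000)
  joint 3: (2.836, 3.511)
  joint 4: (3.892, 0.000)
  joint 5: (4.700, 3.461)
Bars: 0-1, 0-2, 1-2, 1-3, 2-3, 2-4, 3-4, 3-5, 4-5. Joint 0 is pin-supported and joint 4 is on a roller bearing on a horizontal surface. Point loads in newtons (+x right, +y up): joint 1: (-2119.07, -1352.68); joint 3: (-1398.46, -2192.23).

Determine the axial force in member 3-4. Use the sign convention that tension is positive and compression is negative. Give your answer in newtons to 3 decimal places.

N=6 nodes, M=9 members, R=3 reactions → 2N=12, M+R=12
member 0 (0-1): L=3.4547, (cx,cy)=(0.2374,0.9714)
member 1 (0-2): L=1.8590, (cx,cy)=(1.0000,0.0000)
member 2 (1-2): L=3.5132, (cx,cy)=(0.2957,-0.9553)
member 3 (1-3): L=2.0219, (cx,cy)=(0.9971,0.0767)
member 4 (2-3): L=3.6444, (cx,cy)=(0.2681,0.9634)
member 5 (2-4): L=2.0330, (cx,cy)=(1.0000,0.0000)
member 6 (3-4): L=3.6664, (cx,cy)=(0.2880,-0.9576)
member 7 (3-5): L=1.8647, (cx,cy)=(0.9996,-0.0268)
member 8 (4-5): L=3.5541, (cx,cy)=(0.2273,0.9738)
solve A·x = −loads:
  F[0-1] = -4891.0630 N (compression)
  F[0-2] = -2356.6070 N (compression)
  F[1-2] = +3550.3667 N (tension)
  F[1-3] = -92.1294 N (compression)
  F[2-3] = -3520.4085 N (compression)
  F[2-4] = -362.8417 N (compression)
  F[3-4] = +1259.7644 N (tension)
  F[3-5] = -0.0000 N (compression)
  F[4-5] = +0.0000 N (tension)
  Rx@0 = +3517.5300 N
  Ry@0 = +4751.2898 N
  Ry@4 = -1206.3798 N

1259.764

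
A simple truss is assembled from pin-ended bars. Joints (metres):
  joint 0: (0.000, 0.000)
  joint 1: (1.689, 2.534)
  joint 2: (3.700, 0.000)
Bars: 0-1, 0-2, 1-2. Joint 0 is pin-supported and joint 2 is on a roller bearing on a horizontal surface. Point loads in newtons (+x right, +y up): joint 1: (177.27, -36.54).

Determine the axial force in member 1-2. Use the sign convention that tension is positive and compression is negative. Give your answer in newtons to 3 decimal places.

N=3 nodes, M=3 members, R=3 reactions → 2N=6, M+R=6
member 0 (0-1): L=3.0453, (cx,cy)=(0.5546,0.8321)
member 1 (0-2): L=3.7000, (cx,cy)=(1.0000,0.0000)
member 2 (1-2): L=3.2350, (cx,cy)=(0.6216,-0.7833)
solve A·x = −loads:
  F[0-1] = +122.0357 N (tension)
  F[0-2] = +109.5860 N (tension)
  F[1-2] = -176.2862 N (compression)
  Rx@0 = -177.2700 N
  Ry@0 = -101.5460 N
  Ry@2 = +138.0860 N

-176.286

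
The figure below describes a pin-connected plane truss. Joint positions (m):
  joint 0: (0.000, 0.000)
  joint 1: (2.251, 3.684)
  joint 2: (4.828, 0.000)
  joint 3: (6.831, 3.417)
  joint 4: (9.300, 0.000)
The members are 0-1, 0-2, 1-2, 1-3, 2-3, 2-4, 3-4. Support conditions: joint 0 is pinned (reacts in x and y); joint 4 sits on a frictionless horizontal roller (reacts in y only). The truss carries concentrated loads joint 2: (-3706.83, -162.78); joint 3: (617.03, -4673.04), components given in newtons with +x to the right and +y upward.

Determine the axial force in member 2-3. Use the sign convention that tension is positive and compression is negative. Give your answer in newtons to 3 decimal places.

-1178.145

N=5 nodes, M=7 members, R=3 reactions → 2N=10, M+R=10
member 0 (0-1): L=4.3173, (cx,cy)=(0.5214,0.8533)
member 1 (0-2): L=4.8280, (cx,cy)=(1.0000,0.0000)
member 2 (1-2): L=4.4959, (cx,cy)=(0.5732,-0.8194)
member 3 (1-3): L=4.5878, (cx,cy)=(0.9983,-0.0582)
member 4 (2-3): L=3.9608, (cx,cy)=(0.5057,0.8627)
member 5 (2-4): L=4.4720, (cx,cy)=(1.0000,0.0000)
member 6 (3-4): L=4.2157, (cx,cy)=(0.5857,-0.8105)
solve A·x = −loads:
  F[0-1] = -1279.9270 N (compression)
  F[0-2] = -2422.4540 N (compression)
  F[1-2] = +1439.0332 N (tension)
  F[1-3] = -1494.7241 N (compression)
  F[2-3] = -1178.1454 N (compression)
  F[2-4] = +2705.0165 N (tension)
  F[3-4] = -4618.6509 N (compression)
  Rx@0 = +3089.8000 N
  Ry@0 = +1092.1824 N
  Ry@4 = +3743.6376 N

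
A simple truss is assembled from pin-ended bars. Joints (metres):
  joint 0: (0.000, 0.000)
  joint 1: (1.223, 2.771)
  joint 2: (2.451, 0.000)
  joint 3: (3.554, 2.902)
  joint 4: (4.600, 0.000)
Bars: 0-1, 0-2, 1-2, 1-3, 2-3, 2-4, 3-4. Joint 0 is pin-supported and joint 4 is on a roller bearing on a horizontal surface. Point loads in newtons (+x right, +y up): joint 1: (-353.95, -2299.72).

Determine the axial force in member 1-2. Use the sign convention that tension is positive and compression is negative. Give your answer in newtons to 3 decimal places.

N=5 nodes, M=7 members, R=3 reactions → 2N=10, M+R=10
member 0 (0-1): L=3.0289, (cx,cy)=(0.4038,0.9149)
member 1 (0-2): L=2.4510, (cx,cy)=(1.0000,0.0000)
member 2 (1-2): L=3.0309, (cx,cy)=(0.4052,-0.9142)
member 3 (1-3): L=2.3347, (cx,cy)=(0.9984,0.0561)
member 4 (2-3): L=3.1045, (cx,cy)=(0.3553,0.9348)
member 5 (2-4): L=2.1490, (cx,cy)=(1.0000,0.0000)
member 6 (3-4): L=3.0848, (cx,cy)=(0.3391,-0.9408)
solve A·x = −loads:
  F[0-1] = -2078.4792 N (compression)
  F[0-2] = +485.2950 N (tension)
  F[1-2] = -454.0822 N (compression)
  F[1-3] = -301.7951 N (compression)
  F[2-3] = +444.1182 N (tension)
  F[2-4] = +143.5309 N (tension)
  F[3-4] = -423.2867 N (compression)
  Rx@0 = +353.9500 N
  Ry@0 = +1901.5108 N
  Ry@4 = +398.2092 N

-454.082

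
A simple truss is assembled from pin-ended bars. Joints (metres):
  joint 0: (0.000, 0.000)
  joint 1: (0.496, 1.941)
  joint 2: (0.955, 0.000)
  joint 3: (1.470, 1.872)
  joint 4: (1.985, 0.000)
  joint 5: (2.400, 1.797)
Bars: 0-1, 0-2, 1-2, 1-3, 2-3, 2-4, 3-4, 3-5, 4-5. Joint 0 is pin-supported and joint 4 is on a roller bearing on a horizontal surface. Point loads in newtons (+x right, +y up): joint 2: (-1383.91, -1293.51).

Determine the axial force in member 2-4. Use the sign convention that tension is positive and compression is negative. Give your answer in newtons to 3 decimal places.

171.204

N=6 nodes, M=9 members, R=3 reactions → 2N=12, M+R=12
member 0 (0-1): L=2.0034, (cx,cy)=(0.2476,0.9689)
member 1 (0-2): L=0.9550, (cx,cy)=(1.0000,0.0000)
member 2 (1-2): L=1.9945, (cx,cy)=(0.2301,-0.9732)
member 3 (1-3): L=0.9764, (cx,cy)=(0.9975,-0.0707)
member 4 (2-3): L=1.9415, (cx,cy)=(0.2653,0.9642)
member 5 (2-4): L=1.0300, (cx,cy)=(1.0000,0.0000)
member 6 (3-4): L=1.9415, (cx,cy)=(0.2653,-0.9642)
member 7 (3-5): L=0.9330, (cx,cy)=(0.9968,-0.0804)
member 8 (4-5): L=1.8443, (cx,cy)=(0.2250,0.9744)
solve A·x = −loads:
  F[0-1] = -692.7594 N (compression)
  F[0-2] = -1212.3948 N (compression)
  F[1-2] = +714.1525 N (tension)
  F[1-3] = -336.7042 N (compression)
  F[2-3] = +620.7616 N (tension)
  F[2-4] = +171.2041 N (tension)
  F[3-4] = -645.4386 N (compression)
  F[3-5] = +0.0000 N (tension)
  F[4-5] = -0.0000 N (compression)
  Rx@0 = +1383.9100 N
  Ry@0 = +671.1916 N
  Ry@4 = +622.3184 N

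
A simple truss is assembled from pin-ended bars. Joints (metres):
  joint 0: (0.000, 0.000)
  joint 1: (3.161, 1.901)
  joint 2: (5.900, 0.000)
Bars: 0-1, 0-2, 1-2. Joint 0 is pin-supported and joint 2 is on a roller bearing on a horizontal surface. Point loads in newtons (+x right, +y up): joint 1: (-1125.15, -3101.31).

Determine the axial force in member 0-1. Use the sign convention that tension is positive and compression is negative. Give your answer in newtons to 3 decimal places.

-3497.025

N=3 nodes, M=3 members, R=3 reactions → 2N=6, M+R=6
member 0 (0-1): L=3.6886, (cx,cy)=(0.8570,0.5154)
member 1 (0-2): L=5.9000, (cx,cy)=(1.0000,0.0000)
member 2 (1-2): L=3.3341, (cx,cy)=(0.8215,-0.5702)
solve A·x = −loads:
  F[0-1] = -3497.0251 N (compression)
  F[0-2] = +1871.6823 N (tension)
  F[1-2] = -2278.3102 N (compression)
  Rx@0 = +1125.1500 N
  Ry@0 = +1802.2709 N
  Ry@2 = +1299.0391 N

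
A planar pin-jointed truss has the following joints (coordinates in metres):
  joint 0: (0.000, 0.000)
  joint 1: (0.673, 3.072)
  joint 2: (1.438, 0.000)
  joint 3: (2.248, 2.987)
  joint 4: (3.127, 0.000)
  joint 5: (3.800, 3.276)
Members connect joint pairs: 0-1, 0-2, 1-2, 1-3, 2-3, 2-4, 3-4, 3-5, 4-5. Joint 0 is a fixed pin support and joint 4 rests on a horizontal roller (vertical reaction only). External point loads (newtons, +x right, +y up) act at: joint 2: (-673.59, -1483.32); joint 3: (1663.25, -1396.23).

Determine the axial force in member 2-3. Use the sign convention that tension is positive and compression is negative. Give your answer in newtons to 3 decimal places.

N=6 nodes, M=9 members, R=3 reactions → 2N=12, M+R=12
member 0 (0-1): L=3.1449, (cx,cy)=(0.2140,0.9768)
member 1 (0-2): L=1.4380, (cx,cy)=(1.0000,0.0000)
member 2 (1-2): L=3.1658, (cx,cy)=(0.2416,-0.9704)
member 3 (1-3): L=1.5773, (cx,cy)=(0.9985,-0.0539)
member 4 (2-3): L=3.0949, (cx,cy)=(0.2617,0.9651)
member 5 (2-4): L=1.6890, (cx,cy)=(1.0000,0.0000)
member 6 (3-4): L=3.1136, (cx,cy)=(0.2823,-0.9593)
member 7 (3-5): L=1.5787, (cx,cy)=(0.9831,0.1831)
member 8 (4-5): L=3.3444, (cx,cy)=(0.2012,0.9795)
solve A·x = −loads:
  F[0-1] = +404.4820 N (tension)
  F[0-2] = +903.1007 N (tension)
  F[1-2] = -417.6048 N (compression)
  F[1-3] = +187.7436 N (tension)
  F[2-3] = +1956.7556 N (tension)
  F[2-4] = +963.6517 N (tension)
  F[3-4] = -3413.5075 N (compression)
  F[3-5] = -0.0000 N (compression)
  F[4-5] = +0.0000 N (tension)
  Rx@0 = -989.6600 N
  Ry@0 = -395.1116 N
  Ry@4 = +3274.6616 N

1956.756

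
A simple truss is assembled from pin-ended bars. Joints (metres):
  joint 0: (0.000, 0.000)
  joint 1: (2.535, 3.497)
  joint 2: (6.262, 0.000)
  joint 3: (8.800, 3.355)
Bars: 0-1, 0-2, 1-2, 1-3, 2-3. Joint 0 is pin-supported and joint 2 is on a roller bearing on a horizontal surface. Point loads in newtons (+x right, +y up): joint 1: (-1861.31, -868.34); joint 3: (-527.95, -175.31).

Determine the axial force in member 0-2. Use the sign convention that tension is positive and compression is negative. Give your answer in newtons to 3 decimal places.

-1107.575

N=4 nodes, M=5 members, R=3 reactions → 2N=8, M+R=8
member 0 (0-1): L=4.3192, (cx,cy)=(0.5869,0.8096)
member 1 (0-2): L=6.2620, (cx,cy)=(1.0000,0.0000)
member 2 (1-2): L=5.1107, (cx,cy)=(0.7293,-0.6842)
member 3 (1-3): L=6.2666, (cx,cy)=(0.9997,-0.0227)
member 4 (2-3): L=4.2068, (cx,cy)=(0.6033,0.7975)
solve A·x = −loads:
  F[0-1] = -2183.7534 N (compression)
  F[0-2] = -1107.5753 N (compression)
  F[1-2] = +1327.7911 N (tension)
  F[1-3] = -388.7667 N (compression)
  F[2-3] = -230.8674 N (compression)
  Rx@0 = +2389.2600 N
  Ry@0 = +1768.0677 N
  Ry@2 = -724.4177 N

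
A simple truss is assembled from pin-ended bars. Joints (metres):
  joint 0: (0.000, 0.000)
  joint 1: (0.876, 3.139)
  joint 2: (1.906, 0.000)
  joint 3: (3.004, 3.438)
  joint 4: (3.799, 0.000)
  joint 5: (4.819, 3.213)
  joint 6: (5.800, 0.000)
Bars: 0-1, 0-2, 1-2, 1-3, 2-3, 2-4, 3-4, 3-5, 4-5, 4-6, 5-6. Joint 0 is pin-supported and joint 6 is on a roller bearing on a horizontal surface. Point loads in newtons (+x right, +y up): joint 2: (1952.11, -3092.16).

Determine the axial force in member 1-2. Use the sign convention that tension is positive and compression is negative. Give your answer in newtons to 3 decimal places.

2006.724

N=7 nodes, M=11 members, R=3 reactions → 2N=14, M+R=14
member 0 (0-1): L=3.2589, (cx,cy)=(0.2688,0.9632)
member 1 (0-2): L=1.9060, (cx,cy)=(1.0000,0.0000)
member 2 (1-2): L=3.3037, (cx,cy)=(0.3118,-0.9502)
member 3 (1-3): L=2.1489, (cx,cy)=(0.9903,0.1391)
member 4 (2-3): L=3.6091, (cx,cy)=(0.3042,0.9526)
member 5 (2-4): L=1.8930, (cx,cy)=(1.0000,0.0000)
member 6 (3-4): L=3.5287, (cx,cy)=(0.2253,-0.9743)
member 7 (3-5): L=1.8289, (cx,cy)=(0.9924,-0.1230)
member 8 (4-5): L=3.3710, (cx,cy)=(0.3026,0.9531)
member 9 (4-6): L=2.0010, (cx,cy)=(1.0000,0.0000)
member 10 (5-6): L=3.3594, (cx,cy)=(0.2920,-0.9564)
solve A·x = −loads:
  F[0-1] = -2155.3366 N (compression)
  F[0-2] = +2531.4623 N (tension)
  F[1-2] = +2006.7240 N (tension)
  F[1-3] = -1216.8346 N (compression)
  F[2-3] = +1244.4487 N (tension)
  F[2-4] = +826.3959 N (tension)
  F[3-4] = -965.4891 N (compression)
  F[3-5] = -613.5376 N (compression)
  F[4-5] = +986.9302 N (tension)
  F[4-6] = +310.2524 N (tension)
  F[5-6] = -1062.4560 N (compression)
  Rx@0 = -1952.1100 N
  Ry@0 = +2076.0122 N
  Ry@6 = +1016.1478 N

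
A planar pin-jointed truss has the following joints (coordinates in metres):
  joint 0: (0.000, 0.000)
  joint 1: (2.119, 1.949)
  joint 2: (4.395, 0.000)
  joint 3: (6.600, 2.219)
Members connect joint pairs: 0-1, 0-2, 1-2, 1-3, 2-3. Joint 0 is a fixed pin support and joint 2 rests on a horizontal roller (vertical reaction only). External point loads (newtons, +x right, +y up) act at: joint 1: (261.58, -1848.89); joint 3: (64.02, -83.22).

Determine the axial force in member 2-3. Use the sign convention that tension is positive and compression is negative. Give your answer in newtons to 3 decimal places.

-130.576

N=4 nodes, M=5 members, R=3 reactions → 2N=8, M+R=8
member 0 (0-1): L=2.8790, (cx,cy)=(0.7360,0.6770)
member 1 (0-2): L=4.3950, (cx,cy)=(1.0000,0.0000)
member 2 (1-2): L=2.9965, (cx,cy)=(0.7596,-0.6504)
member 3 (1-3): L=4.4891, (cx,cy)=(0.9982,0.0601)
member 4 (2-3): L=3.1283, (cx,cy)=(0.7049,0.7093)
solve A·x = −loads:
  F[0-1] = -1133.5770 N (compression)
  F[0-2] = +1159.9286 N (tension)
  F[1-2] = -1648.2739 N (compression)
  F[1-3] = +156.3419 N (tension)
  F[2-3] = -130.5765 N (compression)
  Rx@0 = -325.6000 N
  Ry@0 = +767.3933 N
  Ry@2 = +1164.7167 N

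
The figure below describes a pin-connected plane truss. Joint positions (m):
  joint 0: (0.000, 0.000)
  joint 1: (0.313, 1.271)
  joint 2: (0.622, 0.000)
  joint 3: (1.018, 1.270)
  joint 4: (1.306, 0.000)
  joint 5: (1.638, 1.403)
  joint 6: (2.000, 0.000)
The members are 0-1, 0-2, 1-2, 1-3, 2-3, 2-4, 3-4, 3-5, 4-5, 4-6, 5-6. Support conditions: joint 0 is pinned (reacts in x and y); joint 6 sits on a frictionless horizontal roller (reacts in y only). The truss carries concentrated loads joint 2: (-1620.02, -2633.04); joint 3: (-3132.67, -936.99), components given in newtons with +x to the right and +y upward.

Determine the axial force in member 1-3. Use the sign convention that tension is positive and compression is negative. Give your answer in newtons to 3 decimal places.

N=7 nodes, M=11 members, R=3 reactions → 2N=14, M+R=14
member 0 (0-1): L=1.3090, (cx,cy)=(0.2391,0.9710)
member 1 (0-2): L=0.6220, (cx,cy)=(1.0000,0.0000)
member 2 (1-2): L=1.3080, (cx,cy)=(0.2362,-0.9717)
member 3 (1-3): L=0.7050, (cx,cy)=(1.0000,-0.0014)
member 4 (2-3): L=1.3303, (cx,cy)=(0.2977,0.9547)
member 5 (2-4): L=0.6840, (cx,cy)=(1.0000,0.0000)
member 6 (3-4): L=1.3022, (cx,cy)=(0.2212,-0.9752)
member 7 (3-5): L=0.6341, (cx,cy)=(0.9778,0.2097)
member 8 (4-5): L=1.4417, (cx,cy)=(0.2303,0.9731)
member 9 (4-6): L=0.6940, (cx,cy)=(1.0000,0.0000)
member 10 (5-6): L=1.4489, (cx,cy)=(0.2498,-0.9683)
solve A·x = −loads:
  F[0-1] = -4390.8492 N (compression)
  F[0-2] = -3702.7555 N (compression)
  F[1-2] = +4390.7069 N (tension)
  F[1-3] = -2087.1732 N (compression)
  F[2-3] = -1710.9553 N (compression)
  F[2-4] = -536.1891 N (compression)
  F[3-4] = +790.5340 N (tension)
  F[3-5] = +369.5782 N (tension)
  F[4-5] = -792.2506 N (compression)
  F[4-6] = -178.9209 N (compression)
  F[5-6] = +716.1527 N (tension)
  Rx@0 = +4752.6900 N
  Ry@0 = +4263.4721 N
  Ry@6 = -693.4421 N

-2087.173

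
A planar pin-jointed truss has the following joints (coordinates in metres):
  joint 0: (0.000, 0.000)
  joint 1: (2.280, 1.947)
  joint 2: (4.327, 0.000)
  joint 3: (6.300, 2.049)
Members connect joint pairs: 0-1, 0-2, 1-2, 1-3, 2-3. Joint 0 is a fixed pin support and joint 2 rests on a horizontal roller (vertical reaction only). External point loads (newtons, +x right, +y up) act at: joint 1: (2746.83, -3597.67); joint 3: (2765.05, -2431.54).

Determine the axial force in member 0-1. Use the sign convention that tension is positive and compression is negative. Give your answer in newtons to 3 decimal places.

3006.028

N=4 nodes, M=5 members, R=3 reactions → 2N=8, M+R=8
member 0 (0-1): L=2.9982, (cx,cy)=(0.7605,0.6494)
member 1 (0-2): L=4.3270, (cx,cy)=(1.0000,0.0000)
member 2 (1-2): L=2.8251, (cx,cy)=(0.7246,-0.6892)
member 3 (1-3): L=4.0213, (cx,cy)=(0.9997,0.0254)
member 4 (2-3): L=2.8445, (cx,cy)=(0.6936,0.7203)
solve A·x = −loads:
  F[0-1] = +3006.0284 N (tension)
  F[0-2] = +3225.9276 N (tension)
  F[1-2] = -7859.9077 N (compression)
  F[1-3] = +5235.9699 N (tension)
  F[2-3] = -3559.9178 N (compression)
  Rx@0 = -5511.8800 N
  Ry@0 = -1952.0831 N
  Ry@2 = +7981.2931 N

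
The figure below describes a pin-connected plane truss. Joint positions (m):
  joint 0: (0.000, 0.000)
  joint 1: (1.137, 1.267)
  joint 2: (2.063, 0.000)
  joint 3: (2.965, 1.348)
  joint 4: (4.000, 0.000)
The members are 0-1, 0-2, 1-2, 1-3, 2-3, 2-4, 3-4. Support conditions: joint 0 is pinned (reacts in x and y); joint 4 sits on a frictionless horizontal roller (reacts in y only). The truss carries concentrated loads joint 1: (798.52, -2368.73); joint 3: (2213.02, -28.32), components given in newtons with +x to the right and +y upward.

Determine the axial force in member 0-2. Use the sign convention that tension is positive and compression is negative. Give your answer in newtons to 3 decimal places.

3643.331

N=5 nodes, M=7 members, R=3 reactions → 2N=10, M+R=10
member 0 (0-1): L=1.7024, (cx,cy)=(0.6679,0.7443)
member 1 (0-2): L=2.0630, (cx,cy)=(1.0000,0.0000)
member 2 (1-2): L=1.5693, (cx,cy)=(0.5901,-0.8074)
member 3 (1-3): L=1.8298, (cx,cy)=(0.9990,0.0443)
member 4 (2-3): L=1.6219, (cx,cy)=(0.5561,0.8311)
member 5 (2-4): L=1.9370, (cx,cy)=(1.0000,0.0000)
member 6 (3-4): L=1.6995, (cx,cy)=(0.6090,-0.7932)
solve A·x = −loads:
  F[0-1] = -945.9462 N (compression)
  F[0-2] = +3643.3309 N (tension)
  F[1-2] = -2073.2766 N (compression)
  F[1-3] = -207.1470 N (compression)
  F[2-3] = +2014.0433 N (tension)
  F[2-4] = +1299.9098 N (tension)
  F[3-4] = -2134.5002 N (compression)
  Rx@0 = -3011.5400 N
  Ry@0 = +704.0273 N
  Ry@4 = +1693.0227 N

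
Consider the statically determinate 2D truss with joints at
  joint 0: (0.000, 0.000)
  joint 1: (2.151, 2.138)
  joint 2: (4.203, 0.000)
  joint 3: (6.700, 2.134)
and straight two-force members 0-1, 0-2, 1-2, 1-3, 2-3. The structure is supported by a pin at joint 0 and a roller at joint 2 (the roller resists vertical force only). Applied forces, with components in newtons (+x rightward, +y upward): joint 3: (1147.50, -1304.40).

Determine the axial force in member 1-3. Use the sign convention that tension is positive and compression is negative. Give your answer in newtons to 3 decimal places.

N=4 nodes, M=5 members, R=3 reactions → 2N=8, M+R=8
member 0 (0-1): L=3.0328, (cx,cy)=(0.7092,0.7050)
member 1 (0-2): L=4.2030, (cx,cy)=(1.0000,0.0000)
member 2 (1-2): L=2.9634, (cx,cy)=(0.6924,-0.7215)
member 3 (1-3): L=4.5490, (cx,cy)=(1.0000,-0.0009)
member 4 (2-3): L=3.2847, (cx,cy)=(0.7602,0.6497)
solve A·x = −loads:
  F[0-1] = +1925.7346 N (tension)
  F[0-2] = -218.3211 N (compression)
  F[1-2] = -1884.9272 N (compression)
  F[1-3] = +2671.0353 N (tension)
  F[2-3] = -2004.1193 N (compression)
  Rx@0 = -1147.5000 N
  Ry@0 = -1357.5665 N
  Ry@2 = +2661.9665 N

2671.035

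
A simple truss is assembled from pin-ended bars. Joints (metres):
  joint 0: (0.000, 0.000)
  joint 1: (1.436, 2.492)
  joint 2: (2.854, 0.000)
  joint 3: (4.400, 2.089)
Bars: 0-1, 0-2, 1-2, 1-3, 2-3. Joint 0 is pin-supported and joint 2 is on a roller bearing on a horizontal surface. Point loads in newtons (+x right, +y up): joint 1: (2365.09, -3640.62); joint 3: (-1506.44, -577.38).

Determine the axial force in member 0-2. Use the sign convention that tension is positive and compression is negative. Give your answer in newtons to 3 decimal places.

N=4 nodes, M=5 members, R=3 reactions → 2N=8, M+R=8
member 0 (0-1): L=2.8761, (cx,cy)=(0.4993,0.8664)
member 1 (0-2): L=2.8540, (cx,cy)=(1.0000,0.0000)
member 2 (1-2): L=2.8672, (cx,cy)=(0.4946,-0.8691)
member 3 (1-3): L=2.9913, (cx,cy)=(0.9909,-0.1347)
member 4 (2-3): L=2.5989, (cx,cy)=(0.5949,0.8038)
solve A·x = −loads:
  F[0-1] = -615.8630 N (compression)
  F[0-2] = +1166.1387 N (tension)
  F[1-2] = -3421.4163 N (compression)
  F[1-3] = -989.5023 N (compression)
  F[2-3] = -884.1462 N (compression)
  Rx@0 = -858.6500 N
  Ry@0 = +533.6085 N
  Ry@2 = +3684.3915 N

1166.139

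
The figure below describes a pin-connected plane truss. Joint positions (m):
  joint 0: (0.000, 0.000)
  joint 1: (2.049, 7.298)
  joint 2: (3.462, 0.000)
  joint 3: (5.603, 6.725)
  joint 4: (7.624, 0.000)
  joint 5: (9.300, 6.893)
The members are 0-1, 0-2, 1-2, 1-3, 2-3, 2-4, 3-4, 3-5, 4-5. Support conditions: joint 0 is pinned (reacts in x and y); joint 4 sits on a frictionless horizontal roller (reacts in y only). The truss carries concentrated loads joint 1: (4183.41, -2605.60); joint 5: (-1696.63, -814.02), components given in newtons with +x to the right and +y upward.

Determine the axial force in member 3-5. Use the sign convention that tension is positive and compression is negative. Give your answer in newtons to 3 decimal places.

-1517.013

N=6 nodes, M=9 members, R=3 reactions → 2N=12, M+R=12
member 0 (0-1): L=7.5802, (cx,cy)=(0.2703,0.9628)
member 1 (0-2): L=3.4620, (cx,cy)=(1.0000,0.0000)
member 2 (1-2): L=7.4335, (cx,cy)=(0.1901,-0.9818)
member 3 (1-3): L=3.5999, (cx,cy)=(0.9873,-0.1592)
member 4 (2-3): L=7.0576, (cx,cy)=(0.3034,0.9529)
member 5 (2-4): L=4.1620, (cx,cy)=(1.0000,0.0000)
member 6 (3-4): L=7.0221, (cx,cy)=(0.2878,-0.9577)
member 7 (3-5): L=3.7008, (cx,cy)=(0.9990,0.0454)
member 8 (4-5): L=7.0938, (cx,cy)=(0.2363,0.9717)
solve A·x = −loads:
  F[0-1] = +772.9688 N (tension)
  F[0-2] = +2277.8388 N (tension)
  F[1-2] = -2848.2212 N (compression)
  F[1-3] = -3477.3991 N (compression)
  F[2-3] = +2934.5823 N (tension)
  F[2-4] = +846.1962 N (tension)
  F[3-4] = -3569.6966 N (compression)
  F[3-5] = -1517.0131 N (compression)
  F[4-5] = -766.8649 N (compression)
  Rx@0 = -2486.7800 N
  Ry@0 = -744.1937 N
  Ry@4 = +4163.8137 N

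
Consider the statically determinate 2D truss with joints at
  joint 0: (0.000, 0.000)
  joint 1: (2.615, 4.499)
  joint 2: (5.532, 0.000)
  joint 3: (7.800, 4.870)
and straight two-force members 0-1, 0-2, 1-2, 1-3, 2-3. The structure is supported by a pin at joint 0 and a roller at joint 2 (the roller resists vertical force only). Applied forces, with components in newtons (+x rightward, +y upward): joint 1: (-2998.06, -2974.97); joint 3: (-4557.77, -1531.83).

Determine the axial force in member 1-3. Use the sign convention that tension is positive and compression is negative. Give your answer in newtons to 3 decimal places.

-3987.072

N=4 nodes, M=5 members, R=3 reactions → 2N=8, M+R=8
member 0 (0-1): L=5.2038, (cx,cy)=(0.5025,0.8646)
member 1 (0-2): L=5.5320, (cx,cy)=(1.0000,0.0000)
member 2 (1-2): L=5.3619, (cx,cy)=(0.5440,-0.8391)
member 3 (1-3): L=5.1983, (cx,cy)=(0.9974,0.0714)
member 4 (2-3): L=5.3722, (cx,cy)=(0.4222,0.9065)
solve A·x = −loads:
  F[0-1] = -8549.0955 N (compression)
  F[0-2] = -3259.7364 N (compression)
  F[1-2] = +4924.1751 N (tension)
  F[1-3] = -3987.0722 N (compression)
  F[2-3] = -1375.8970 N (compression)
  Rx@0 = +7555.8300 N
  Ry@0 = +7391.2525 N
  Ry@2 = -2884.4525 N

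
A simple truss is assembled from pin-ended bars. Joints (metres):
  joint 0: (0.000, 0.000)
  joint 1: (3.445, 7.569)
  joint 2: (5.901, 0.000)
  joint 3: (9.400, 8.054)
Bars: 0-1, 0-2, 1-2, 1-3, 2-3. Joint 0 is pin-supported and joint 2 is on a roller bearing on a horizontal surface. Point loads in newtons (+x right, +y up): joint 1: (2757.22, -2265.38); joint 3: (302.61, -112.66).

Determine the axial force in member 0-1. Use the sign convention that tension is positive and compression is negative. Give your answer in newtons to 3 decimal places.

N=4 nodes, M=5 members, R=3 reactions → 2N=8, M+R=8
member 0 (0-1): L=8.3161, (cx,cy)=(0.4143,0.9102)
member 1 (0-2): L=5.9010, (cx,cy)=(1.0000,0.0000)
member 2 (1-2): L=7.9575, (cx,cy)=(0.3086,-0.9512)
member 3 (1-3): L=5.9747, (cx,cy)=(0.9967,0.0812)
member 4 (2-3): L=8.7812, (cx,cy)=(0.3985,0.9172)
solve A·x = −loads:
  F[0-1] = +3376.9366 N (tension)
  F[0-2] = +1660.9141 N (tension)
  F[1-2] = -5581.7592 N (compression)
  F[1-3] = +365.6563 N (tension)
  F[2-3] = -155.1949 N (compression)
  Rx@0 = -3059.8300 N
  Ry@0 = -3073.5542 N
  Ry@2 = +5451.5942 N

3376.937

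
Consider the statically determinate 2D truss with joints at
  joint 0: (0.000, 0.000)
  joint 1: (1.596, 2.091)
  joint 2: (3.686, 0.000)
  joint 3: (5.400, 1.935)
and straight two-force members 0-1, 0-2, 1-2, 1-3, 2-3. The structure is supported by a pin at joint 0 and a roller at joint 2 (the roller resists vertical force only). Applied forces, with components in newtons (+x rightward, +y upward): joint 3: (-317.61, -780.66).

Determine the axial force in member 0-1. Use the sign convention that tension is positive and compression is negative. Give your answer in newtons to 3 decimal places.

246.918

N=4 nodes, M=5 members, R=3 reactions → 2N=8, M+R=8
member 0 (0-1): L=2.6305, (cx,cy)=(0.6067,0.7949)
member 1 (0-2): L=3.6860, (cx,cy)=(1.0000,0.0000)
member 2 (1-2): L=2.9564, (cx,cy)=(0.7069,-0.7073)
member 3 (1-3): L=3.8072, (cx,cy)=(0.9992,-0.0410)
member 4 (2-3): L=2.5850, (cx,cy)=(0.6631,0.7486)
solve A·x = −loads:
  F[0-1] = +246.9176 N (tension)
  F[0-2] = -467.4223 N (compression)
  F[1-2] = -298.4298 N (compression)
  F[1-3] = +361.0869 N (tension)
  F[2-3] = -1023.1160 N (compression)
  Rx@0 = +317.6100 N
  Ry@0 = -196.2767 N
  Ry@2 = +976.9367 N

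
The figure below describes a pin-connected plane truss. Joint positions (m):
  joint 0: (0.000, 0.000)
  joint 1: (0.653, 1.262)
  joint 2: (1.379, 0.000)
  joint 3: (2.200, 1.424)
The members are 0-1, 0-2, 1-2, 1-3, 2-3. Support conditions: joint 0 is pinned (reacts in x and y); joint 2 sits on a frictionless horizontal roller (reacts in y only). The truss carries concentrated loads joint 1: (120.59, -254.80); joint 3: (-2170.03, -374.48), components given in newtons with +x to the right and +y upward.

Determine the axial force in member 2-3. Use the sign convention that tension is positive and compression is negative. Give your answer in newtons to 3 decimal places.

-180.876

N=4 nodes, M=5 members, R=3 reactions → 2N=8, M+R=8
member 0 (0-1): L=1.4209, (cx,cy)=(0.4596,0.8881)
member 1 (0-2): L=1.3790, (cx,cy)=(1.0000,0.0000)
member 2 (1-2): L=1.4559, (cx,cy)=(0.4987,-0.8668)
member 3 (1-3): L=1.5555, (cx,cy)=(0.9946,0.1041)
member 4 (2-3): L=1.6437, (cx,cy)=(0.4995,0.8663)
solve A·x = −loads:
  F[0-1] = -2298.8037 N (compression)
  F[0-2] = -993.0088 N (compression)
  F[1-2] = +1810.2123 N (tension)
  F[1-3] = -2091.0586 N (compression)
  F[2-3] = -180.8758 N (compression)
  Rx@0 = +2049.4400 N
  Ry@0 = +2041.6787 N
  Ry@2 = -1412.3987 N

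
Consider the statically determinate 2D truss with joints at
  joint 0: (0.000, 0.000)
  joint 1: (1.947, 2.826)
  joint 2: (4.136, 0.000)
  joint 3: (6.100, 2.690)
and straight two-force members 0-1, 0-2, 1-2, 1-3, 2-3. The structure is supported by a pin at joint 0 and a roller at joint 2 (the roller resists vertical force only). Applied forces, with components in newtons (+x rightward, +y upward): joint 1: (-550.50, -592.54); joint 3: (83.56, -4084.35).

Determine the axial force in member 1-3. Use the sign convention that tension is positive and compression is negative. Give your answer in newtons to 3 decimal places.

N=4 nodes, M=5 members, R=3 reactions → 2N=8, M+R=8
member 0 (0-1): L=3.4318, (cx,cy)=(0.5673,0.8235)
member 1 (0-2): L=4.1360, (cx,cy)=(1.0000,0.0000)
member 2 (1-2): L=3.5746, (cx,cy)=(0.6124,-0.7906)
member 3 (1-3): L=4.1552, (cx,cy)=(0.9995,-0.0327)
member 4 (2-3): L=3.3307, (cx,cy)=(0.5897,0.8076)
solve A·x = −loads:
  F[0-1] = +1583.6147 N (tension)
  F[0-2] = -1365.3955 N (compression)
  F[1-2] = -2523.0651 N (compression)
  F[1-3] = +2995.6115 N (tension)
  F[2-3] = -4935.7187 N (compression)
  Rx@0 = +466.9400 N
  Ry@0 = -1304.0756 N
  Ry@2 = +5980.9656 N

2995.611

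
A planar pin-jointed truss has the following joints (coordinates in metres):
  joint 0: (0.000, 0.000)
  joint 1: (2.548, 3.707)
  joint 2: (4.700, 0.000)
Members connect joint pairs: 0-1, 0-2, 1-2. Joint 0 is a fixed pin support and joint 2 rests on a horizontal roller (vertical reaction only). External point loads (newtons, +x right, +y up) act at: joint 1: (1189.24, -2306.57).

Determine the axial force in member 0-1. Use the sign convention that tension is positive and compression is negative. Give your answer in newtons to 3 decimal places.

N=3 nodes, M=3 members, R=3 reactions → 2N=6, M+R=6
member 0 (0-1): L=4.4982, (cx,cy)=(0.5664,0.8241)
member 1 (0-2): L=4.7000, (cx,cy)=(1.0000,0.0000)
member 2 (1-2): L=4.2864, (cx,cy)=(0.5021,-0.8648)
solve A·x = −loads:
  F[0-1] = -143.3481 N (compression)
  F[0-2] = +1270.4386 N (tension)
  F[1-2] = -2530.4683 N (compression)
  Rx@0 = -1189.2400 N
  Ry@0 = +118.1332 N
  Ry@2 = +2188.4368 N

-143.348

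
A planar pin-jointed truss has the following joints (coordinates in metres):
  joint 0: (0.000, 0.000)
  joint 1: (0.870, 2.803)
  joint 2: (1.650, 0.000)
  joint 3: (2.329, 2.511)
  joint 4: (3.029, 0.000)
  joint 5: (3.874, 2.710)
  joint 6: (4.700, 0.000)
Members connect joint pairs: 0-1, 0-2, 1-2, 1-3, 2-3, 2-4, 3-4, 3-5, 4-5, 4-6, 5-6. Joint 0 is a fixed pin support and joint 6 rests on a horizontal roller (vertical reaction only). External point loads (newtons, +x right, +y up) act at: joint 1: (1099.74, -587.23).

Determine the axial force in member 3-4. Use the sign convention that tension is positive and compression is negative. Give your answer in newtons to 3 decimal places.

-859.395

N=7 nodes, M=11 members, R=3 reactions → 2N=14, M+R=14
member 0 (0-1): L=2.9349, (cx,cy)=(0.2964,0.9551)
member 1 (0-2): L=1.6500, (cx,cy)=(1.0000,0.0000)
member 2 (1-2): L=2.9095, (cx,cy)=(0.2681,-0.9634)
member 3 (1-3): L=1.4879, (cx,cy)=(0.9806,-0.1962)
member 4 (2-3): L=2.6012, (cx,cy)=(0.2610,0.9653)
member 5 (2-4): L=1.3790, (cx,cy)=(1.0000,0.0000)
member 6 (3-4): L=2.6067, (cx,cy)=(0.2685,-0.9633)
member 7 (3-5): L=1.5578, (cx,cy)=(0.9918,0.1277)
member 8 (4-5): L=2.8387, (cx,cy)=(0.2977,0.9547)
member 9 (4-6): L=1.6710, (cx,cy)=(1.0000,0.0000)
member 10 (5-6): L=2.8331, (cx,cy)=(0.2916,-0.9566)
solve A·x = −loads:
  F[0-1] = +185.6819 N (tension)
  F[0-2] = +1044.6981 N (tension)
  F[1-2] = -610.5954 N (compression)
  F[1-3] = -898.4764 N (compression)
  F[2-3] = +609.3717 N (tension)
  F[2-4] = +721.9381 N (tension)
  F[3-4] = -859.3945 N (compression)
  F[3-5] = -495.2188 N (compression)
  F[4-5] = +867.1384 N (tension)
  F[4-6] = +233.0375 N (tension)
  F[5-6] = -799.2922 N (compression)
  Rx@0 = -1099.7400 N
  Ry@0 = -177.3362 N
  Ry@6 = +764.5662 N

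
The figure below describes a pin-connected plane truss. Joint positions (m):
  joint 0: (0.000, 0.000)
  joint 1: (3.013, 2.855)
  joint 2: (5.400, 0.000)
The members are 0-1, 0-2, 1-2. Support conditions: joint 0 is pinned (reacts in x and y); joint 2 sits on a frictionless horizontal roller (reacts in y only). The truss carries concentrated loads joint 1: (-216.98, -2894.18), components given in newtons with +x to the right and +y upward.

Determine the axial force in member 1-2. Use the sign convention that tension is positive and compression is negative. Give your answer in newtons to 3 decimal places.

-1955.365

N=3 nodes, M=3 members, R=3 reactions → 2N=6, M+R=6
member 0 (0-1): L=4.1508, (cx,cy)=(0.7259,0.6878)
member 1 (0-2): L=5.4000, (cx,cy)=(1.0000,0.0000)
member 2 (1-2): L=3.7214, (cx,cy)=(0.6414,-0.7672)
solve A·x = −loads:
  F[0-1] = -2026.7754 N (compression)
  F[0-2] = +1254.2219 N (tension)
  F[1-2] = -1955.3654 N (compression)
  Rx@0 = +216.9800 N
  Ry@0 = +1394.0529 N
  Ry@2 = +1500.1271 N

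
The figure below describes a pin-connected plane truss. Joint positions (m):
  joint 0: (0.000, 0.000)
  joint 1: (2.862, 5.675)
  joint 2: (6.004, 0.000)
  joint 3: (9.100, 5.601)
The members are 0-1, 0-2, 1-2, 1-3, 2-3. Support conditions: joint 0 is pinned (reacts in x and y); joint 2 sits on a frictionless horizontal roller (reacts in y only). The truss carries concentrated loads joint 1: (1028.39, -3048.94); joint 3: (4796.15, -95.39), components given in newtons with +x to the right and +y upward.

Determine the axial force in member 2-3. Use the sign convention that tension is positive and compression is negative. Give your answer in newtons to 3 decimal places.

N=4 nodes, M=5 members, R=3 reactions → 2N=8, M+R=8
member 0 (0-1): L=6.3558, (cx,cy)=(0.4503,0.8929)
member 1 (0-2): L=6.0040, (cx,cy)=(1.0000,0.0000)
member 2 (1-2): L=6.4867, (cx,cy)=(0.4844,-0.8749)
member 3 (1-3): L=6.2384, (cx,cy)=(0.9999,-0.0119)
member 4 (2-3): L=6.3997, (cx,cy)=(0.4838,0.8752)
solve A·x = −loads:
  F[0-1] = +4367.7591 N (tension)
  F[0-2] = +3857.7612 N (tension)
  F[1-2] = -8008.0897 N (compression)
  F[1-3] = +4817.6284 N (tension)
  F[2-3] = -43.6972 N (compression)
  Rx@0 = -5824.5400 N
  Ry@0 = -3899.8846 N
  Ry@2 = +7044.2146 N

-43.697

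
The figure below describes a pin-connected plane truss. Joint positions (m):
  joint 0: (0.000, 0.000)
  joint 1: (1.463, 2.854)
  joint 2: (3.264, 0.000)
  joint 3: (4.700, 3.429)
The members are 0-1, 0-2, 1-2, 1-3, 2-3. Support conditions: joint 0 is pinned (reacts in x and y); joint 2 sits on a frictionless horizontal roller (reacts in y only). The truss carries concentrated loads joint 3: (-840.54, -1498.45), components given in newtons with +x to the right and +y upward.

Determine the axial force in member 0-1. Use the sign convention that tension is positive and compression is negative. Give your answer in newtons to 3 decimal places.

N=4 nodes, M=5 members, R=3 reactions → 2N=8, M+R=8
member 0 (0-1): L=3.2071, (cx,cy)=(0.4562,0.8899)
member 1 (0-2): L=3.2640, (cx,cy)=(1.0000,0.0000)
member 2 (1-2): L=3.3747, (cx,cy)=(0.5337,-0.8457)
member 3 (1-3): L=3.2877, (cx,cy)=(0.9846,0.1749)
member 4 (2-3): L=3.7175, (cx,cy)=(0.3863,0.9224)
solve A·x = −loads:
  F[0-1] = -251.4754 N (compression)
  F[0-2] = -725.8242 N (compression)
  F[1-2] = +216.2792 N (tension)
  F[1-3] = -233.7401 N (compression)
  F[2-3] = -1580.2219 N (compression)
  Rx@0 = +840.5400 N
  Ry@0 = +223.7860 N
  Ry@2 = +1274.6640 N

-251.475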